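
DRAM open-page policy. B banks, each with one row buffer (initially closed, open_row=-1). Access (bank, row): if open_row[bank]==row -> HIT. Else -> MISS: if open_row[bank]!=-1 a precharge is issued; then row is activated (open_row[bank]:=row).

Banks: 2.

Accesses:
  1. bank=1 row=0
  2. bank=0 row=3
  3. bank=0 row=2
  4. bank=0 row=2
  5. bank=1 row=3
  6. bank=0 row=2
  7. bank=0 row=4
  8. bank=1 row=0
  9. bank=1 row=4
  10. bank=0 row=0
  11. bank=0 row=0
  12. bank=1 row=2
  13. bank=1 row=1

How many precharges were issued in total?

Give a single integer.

Answer: 8

Derivation:
Acc 1: bank1 row0 -> MISS (open row0); precharges=0
Acc 2: bank0 row3 -> MISS (open row3); precharges=0
Acc 3: bank0 row2 -> MISS (open row2); precharges=1
Acc 4: bank0 row2 -> HIT
Acc 5: bank1 row3 -> MISS (open row3); precharges=2
Acc 6: bank0 row2 -> HIT
Acc 7: bank0 row4 -> MISS (open row4); precharges=3
Acc 8: bank1 row0 -> MISS (open row0); precharges=4
Acc 9: bank1 row4 -> MISS (open row4); precharges=5
Acc 10: bank0 row0 -> MISS (open row0); precharges=6
Acc 11: bank0 row0 -> HIT
Acc 12: bank1 row2 -> MISS (open row2); precharges=7
Acc 13: bank1 row1 -> MISS (open row1); precharges=8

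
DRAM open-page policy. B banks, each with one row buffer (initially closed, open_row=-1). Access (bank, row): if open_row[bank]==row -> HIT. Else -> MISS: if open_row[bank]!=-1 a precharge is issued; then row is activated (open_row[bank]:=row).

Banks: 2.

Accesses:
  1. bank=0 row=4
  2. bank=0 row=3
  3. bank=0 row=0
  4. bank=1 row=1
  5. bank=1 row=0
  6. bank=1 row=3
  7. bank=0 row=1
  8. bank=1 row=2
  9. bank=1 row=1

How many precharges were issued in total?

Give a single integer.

Acc 1: bank0 row4 -> MISS (open row4); precharges=0
Acc 2: bank0 row3 -> MISS (open row3); precharges=1
Acc 3: bank0 row0 -> MISS (open row0); precharges=2
Acc 4: bank1 row1 -> MISS (open row1); precharges=2
Acc 5: bank1 row0 -> MISS (open row0); precharges=3
Acc 6: bank1 row3 -> MISS (open row3); precharges=4
Acc 7: bank0 row1 -> MISS (open row1); precharges=5
Acc 8: bank1 row2 -> MISS (open row2); precharges=6
Acc 9: bank1 row1 -> MISS (open row1); precharges=7

Answer: 7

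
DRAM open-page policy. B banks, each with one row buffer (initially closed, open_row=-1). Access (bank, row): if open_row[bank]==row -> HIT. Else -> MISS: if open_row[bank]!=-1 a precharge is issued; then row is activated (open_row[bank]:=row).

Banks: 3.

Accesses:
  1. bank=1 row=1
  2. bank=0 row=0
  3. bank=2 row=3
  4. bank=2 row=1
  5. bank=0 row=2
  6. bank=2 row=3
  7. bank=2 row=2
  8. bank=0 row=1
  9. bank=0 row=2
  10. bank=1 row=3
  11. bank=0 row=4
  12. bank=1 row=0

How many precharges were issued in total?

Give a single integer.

Acc 1: bank1 row1 -> MISS (open row1); precharges=0
Acc 2: bank0 row0 -> MISS (open row0); precharges=0
Acc 3: bank2 row3 -> MISS (open row3); precharges=0
Acc 4: bank2 row1 -> MISS (open row1); precharges=1
Acc 5: bank0 row2 -> MISS (open row2); precharges=2
Acc 6: bank2 row3 -> MISS (open row3); precharges=3
Acc 7: bank2 row2 -> MISS (open row2); precharges=4
Acc 8: bank0 row1 -> MISS (open row1); precharges=5
Acc 9: bank0 row2 -> MISS (open row2); precharges=6
Acc 10: bank1 row3 -> MISS (open row3); precharges=7
Acc 11: bank0 row4 -> MISS (open row4); precharges=8
Acc 12: bank1 row0 -> MISS (open row0); precharges=9

Answer: 9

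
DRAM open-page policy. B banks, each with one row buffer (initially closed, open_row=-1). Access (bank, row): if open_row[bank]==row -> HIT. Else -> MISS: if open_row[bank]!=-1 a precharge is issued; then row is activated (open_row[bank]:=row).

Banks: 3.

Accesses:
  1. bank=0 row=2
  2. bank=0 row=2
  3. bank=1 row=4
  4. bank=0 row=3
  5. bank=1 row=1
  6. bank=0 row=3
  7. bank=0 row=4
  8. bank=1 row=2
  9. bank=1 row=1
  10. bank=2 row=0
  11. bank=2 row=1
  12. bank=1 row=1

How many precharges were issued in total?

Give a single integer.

Acc 1: bank0 row2 -> MISS (open row2); precharges=0
Acc 2: bank0 row2 -> HIT
Acc 3: bank1 row4 -> MISS (open row4); precharges=0
Acc 4: bank0 row3 -> MISS (open row3); precharges=1
Acc 5: bank1 row1 -> MISS (open row1); precharges=2
Acc 6: bank0 row3 -> HIT
Acc 7: bank0 row4 -> MISS (open row4); precharges=3
Acc 8: bank1 row2 -> MISS (open row2); precharges=4
Acc 9: bank1 row1 -> MISS (open row1); precharges=5
Acc 10: bank2 row0 -> MISS (open row0); precharges=5
Acc 11: bank2 row1 -> MISS (open row1); precharges=6
Acc 12: bank1 row1 -> HIT

Answer: 6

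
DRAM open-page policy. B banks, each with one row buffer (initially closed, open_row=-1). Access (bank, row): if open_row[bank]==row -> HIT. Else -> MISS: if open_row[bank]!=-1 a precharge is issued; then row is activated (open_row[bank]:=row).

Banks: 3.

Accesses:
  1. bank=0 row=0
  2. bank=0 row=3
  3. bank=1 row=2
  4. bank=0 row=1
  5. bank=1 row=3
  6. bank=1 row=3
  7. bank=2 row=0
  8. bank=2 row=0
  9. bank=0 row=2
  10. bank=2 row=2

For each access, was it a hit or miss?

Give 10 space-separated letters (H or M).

Answer: M M M M M H M H M M

Derivation:
Acc 1: bank0 row0 -> MISS (open row0); precharges=0
Acc 2: bank0 row3 -> MISS (open row3); precharges=1
Acc 3: bank1 row2 -> MISS (open row2); precharges=1
Acc 4: bank0 row1 -> MISS (open row1); precharges=2
Acc 5: bank1 row3 -> MISS (open row3); precharges=3
Acc 6: bank1 row3 -> HIT
Acc 7: bank2 row0 -> MISS (open row0); precharges=3
Acc 8: bank2 row0 -> HIT
Acc 9: bank0 row2 -> MISS (open row2); precharges=4
Acc 10: bank2 row2 -> MISS (open row2); precharges=5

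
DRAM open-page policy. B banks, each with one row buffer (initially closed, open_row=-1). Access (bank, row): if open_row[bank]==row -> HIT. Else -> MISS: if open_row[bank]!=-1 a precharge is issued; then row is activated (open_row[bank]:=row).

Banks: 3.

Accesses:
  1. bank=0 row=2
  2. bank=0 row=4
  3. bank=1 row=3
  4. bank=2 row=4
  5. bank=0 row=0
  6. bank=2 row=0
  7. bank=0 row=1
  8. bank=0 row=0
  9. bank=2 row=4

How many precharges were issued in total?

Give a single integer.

Answer: 6

Derivation:
Acc 1: bank0 row2 -> MISS (open row2); precharges=0
Acc 2: bank0 row4 -> MISS (open row4); precharges=1
Acc 3: bank1 row3 -> MISS (open row3); precharges=1
Acc 4: bank2 row4 -> MISS (open row4); precharges=1
Acc 5: bank0 row0 -> MISS (open row0); precharges=2
Acc 6: bank2 row0 -> MISS (open row0); precharges=3
Acc 7: bank0 row1 -> MISS (open row1); precharges=4
Acc 8: bank0 row0 -> MISS (open row0); precharges=5
Acc 9: bank2 row4 -> MISS (open row4); precharges=6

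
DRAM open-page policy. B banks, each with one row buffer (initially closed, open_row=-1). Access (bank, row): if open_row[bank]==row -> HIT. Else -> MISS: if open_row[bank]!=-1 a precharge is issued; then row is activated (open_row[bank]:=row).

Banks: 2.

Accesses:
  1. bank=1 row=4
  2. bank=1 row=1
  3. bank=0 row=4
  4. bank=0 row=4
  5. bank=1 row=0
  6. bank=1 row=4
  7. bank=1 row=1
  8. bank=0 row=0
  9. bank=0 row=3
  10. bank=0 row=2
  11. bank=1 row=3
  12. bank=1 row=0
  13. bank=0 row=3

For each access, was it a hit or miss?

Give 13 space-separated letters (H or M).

Answer: M M M H M M M M M M M M M

Derivation:
Acc 1: bank1 row4 -> MISS (open row4); precharges=0
Acc 2: bank1 row1 -> MISS (open row1); precharges=1
Acc 3: bank0 row4 -> MISS (open row4); precharges=1
Acc 4: bank0 row4 -> HIT
Acc 5: bank1 row0 -> MISS (open row0); precharges=2
Acc 6: bank1 row4 -> MISS (open row4); precharges=3
Acc 7: bank1 row1 -> MISS (open row1); precharges=4
Acc 8: bank0 row0 -> MISS (open row0); precharges=5
Acc 9: bank0 row3 -> MISS (open row3); precharges=6
Acc 10: bank0 row2 -> MISS (open row2); precharges=7
Acc 11: bank1 row3 -> MISS (open row3); precharges=8
Acc 12: bank1 row0 -> MISS (open row0); precharges=9
Acc 13: bank0 row3 -> MISS (open row3); precharges=10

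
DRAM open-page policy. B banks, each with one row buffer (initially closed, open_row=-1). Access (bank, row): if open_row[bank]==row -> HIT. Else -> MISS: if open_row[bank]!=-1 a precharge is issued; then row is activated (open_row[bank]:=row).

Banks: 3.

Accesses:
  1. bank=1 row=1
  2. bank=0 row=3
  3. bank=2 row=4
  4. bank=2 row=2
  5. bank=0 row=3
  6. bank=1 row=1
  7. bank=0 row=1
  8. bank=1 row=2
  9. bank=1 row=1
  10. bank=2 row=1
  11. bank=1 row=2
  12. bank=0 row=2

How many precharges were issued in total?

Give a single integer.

Acc 1: bank1 row1 -> MISS (open row1); precharges=0
Acc 2: bank0 row3 -> MISS (open row3); precharges=0
Acc 3: bank2 row4 -> MISS (open row4); precharges=0
Acc 4: bank2 row2 -> MISS (open row2); precharges=1
Acc 5: bank0 row3 -> HIT
Acc 6: bank1 row1 -> HIT
Acc 7: bank0 row1 -> MISS (open row1); precharges=2
Acc 8: bank1 row2 -> MISS (open row2); precharges=3
Acc 9: bank1 row1 -> MISS (open row1); precharges=4
Acc 10: bank2 row1 -> MISS (open row1); precharges=5
Acc 11: bank1 row2 -> MISS (open row2); precharges=6
Acc 12: bank0 row2 -> MISS (open row2); precharges=7

Answer: 7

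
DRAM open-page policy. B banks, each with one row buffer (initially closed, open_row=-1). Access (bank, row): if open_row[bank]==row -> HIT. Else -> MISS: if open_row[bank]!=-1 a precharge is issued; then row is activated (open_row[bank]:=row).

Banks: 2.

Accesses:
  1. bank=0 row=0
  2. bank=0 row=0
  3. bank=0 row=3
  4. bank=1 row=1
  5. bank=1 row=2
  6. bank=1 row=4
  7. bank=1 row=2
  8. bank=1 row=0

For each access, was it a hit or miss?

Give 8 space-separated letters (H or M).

Acc 1: bank0 row0 -> MISS (open row0); precharges=0
Acc 2: bank0 row0 -> HIT
Acc 3: bank0 row3 -> MISS (open row3); precharges=1
Acc 4: bank1 row1 -> MISS (open row1); precharges=1
Acc 5: bank1 row2 -> MISS (open row2); precharges=2
Acc 6: bank1 row4 -> MISS (open row4); precharges=3
Acc 7: bank1 row2 -> MISS (open row2); precharges=4
Acc 8: bank1 row0 -> MISS (open row0); precharges=5

Answer: M H M M M M M M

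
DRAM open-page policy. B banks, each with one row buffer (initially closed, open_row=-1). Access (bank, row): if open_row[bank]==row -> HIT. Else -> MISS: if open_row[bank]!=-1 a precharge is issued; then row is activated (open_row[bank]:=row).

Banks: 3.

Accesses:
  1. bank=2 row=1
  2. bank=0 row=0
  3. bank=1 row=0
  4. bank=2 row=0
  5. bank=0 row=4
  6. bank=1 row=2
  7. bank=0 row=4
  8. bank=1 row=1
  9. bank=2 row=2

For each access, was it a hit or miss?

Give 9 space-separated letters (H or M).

Acc 1: bank2 row1 -> MISS (open row1); precharges=0
Acc 2: bank0 row0 -> MISS (open row0); precharges=0
Acc 3: bank1 row0 -> MISS (open row0); precharges=0
Acc 4: bank2 row0 -> MISS (open row0); precharges=1
Acc 5: bank0 row4 -> MISS (open row4); precharges=2
Acc 6: bank1 row2 -> MISS (open row2); precharges=3
Acc 7: bank0 row4 -> HIT
Acc 8: bank1 row1 -> MISS (open row1); precharges=4
Acc 9: bank2 row2 -> MISS (open row2); precharges=5

Answer: M M M M M M H M M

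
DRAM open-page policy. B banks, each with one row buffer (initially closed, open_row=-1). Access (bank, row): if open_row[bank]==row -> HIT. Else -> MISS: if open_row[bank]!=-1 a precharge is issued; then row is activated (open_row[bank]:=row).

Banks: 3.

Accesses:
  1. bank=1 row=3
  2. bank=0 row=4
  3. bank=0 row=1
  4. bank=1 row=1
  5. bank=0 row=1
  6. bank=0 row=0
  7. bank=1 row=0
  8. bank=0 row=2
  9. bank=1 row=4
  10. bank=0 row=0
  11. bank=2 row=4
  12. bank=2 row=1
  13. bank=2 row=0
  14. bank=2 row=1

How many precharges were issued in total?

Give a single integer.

Acc 1: bank1 row3 -> MISS (open row3); precharges=0
Acc 2: bank0 row4 -> MISS (open row4); precharges=0
Acc 3: bank0 row1 -> MISS (open row1); precharges=1
Acc 4: bank1 row1 -> MISS (open row1); precharges=2
Acc 5: bank0 row1 -> HIT
Acc 6: bank0 row0 -> MISS (open row0); precharges=3
Acc 7: bank1 row0 -> MISS (open row0); precharges=4
Acc 8: bank0 row2 -> MISS (open row2); precharges=5
Acc 9: bank1 row4 -> MISS (open row4); precharges=6
Acc 10: bank0 row0 -> MISS (open row0); precharges=7
Acc 11: bank2 row4 -> MISS (open row4); precharges=7
Acc 12: bank2 row1 -> MISS (open row1); precharges=8
Acc 13: bank2 row0 -> MISS (open row0); precharges=9
Acc 14: bank2 row1 -> MISS (open row1); precharges=10

Answer: 10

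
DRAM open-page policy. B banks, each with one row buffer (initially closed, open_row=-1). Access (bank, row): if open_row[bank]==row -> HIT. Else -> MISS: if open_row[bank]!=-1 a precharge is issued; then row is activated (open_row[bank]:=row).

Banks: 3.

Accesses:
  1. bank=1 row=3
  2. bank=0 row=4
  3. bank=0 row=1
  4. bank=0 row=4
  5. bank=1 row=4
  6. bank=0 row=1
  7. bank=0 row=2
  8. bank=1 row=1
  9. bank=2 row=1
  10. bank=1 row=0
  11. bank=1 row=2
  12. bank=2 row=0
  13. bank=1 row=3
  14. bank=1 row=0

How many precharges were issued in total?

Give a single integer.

Acc 1: bank1 row3 -> MISS (open row3); precharges=0
Acc 2: bank0 row4 -> MISS (open row4); precharges=0
Acc 3: bank0 row1 -> MISS (open row1); precharges=1
Acc 4: bank0 row4 -> MISS (open row4); precharges=2
Acc 5: bank1 row4 -> MISS (open row4); precharges=3
Acc 6: bank0 row1 -> MISS (open row1); precharges=4
Acc 7: bank0 row2 -> MISS (open row2); precharges=5
Acc 8: bank1 row1 -> MISS (open row1); precharges=6
Acc 9: bank2 row1 -> MISS (open row1); precharges=6
Acc 10: bank1 row0 -> MISS (open row0); precharges=7
Acc 11: bank1 row2 -> MISS (open row2); precharges=8
Acc 12: bank2 row0 -> MISS (open row0); precharges=9
Acc 13: bank1 row3 -> MISS (open row3); precharges=10
Acc 14: bank1 row0 -> MISS (open row0); precharges=11

Answer: 11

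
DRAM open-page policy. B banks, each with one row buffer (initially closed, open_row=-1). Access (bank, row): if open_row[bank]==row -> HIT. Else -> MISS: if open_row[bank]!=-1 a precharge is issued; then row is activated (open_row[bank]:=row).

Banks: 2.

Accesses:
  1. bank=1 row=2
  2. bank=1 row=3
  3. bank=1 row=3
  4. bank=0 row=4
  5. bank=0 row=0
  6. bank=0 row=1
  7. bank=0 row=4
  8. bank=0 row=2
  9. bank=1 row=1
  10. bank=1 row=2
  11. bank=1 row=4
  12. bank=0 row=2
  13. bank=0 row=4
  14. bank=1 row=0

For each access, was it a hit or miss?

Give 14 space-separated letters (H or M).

Answer: M M H M M M M M M M M H M M

Derivation:
Acc 1: bank1 row2 -> MISS (open row2); precharges=0
Acc 2: bank1 row3 -> MISS (open row3); precharges=1
Acc 3: bank1 row3 -> HIT
Acc 4: bank0 row4 -> MISS (open row4); precharges=1
Acc 5: bank0 row0 -> MISS (open row0); precharges=2
Acc 6: bank0 row1 -> MISS (open row1); precharges=3
Acc 7: bank0 row4 -> MISS (open row4); precharges=4
Acc 8: bank0 row2 -> MISS (open row2); precharges=5
Acc 9: bank1 row1 -> MISS (open row1); precharges=6
Acc 10: bank1 row2 -> MISS (open row2); precharges=7
Acc 11: bank1 row4 -> MISS (open row4); precharges=8
Acc 12: bank0 row2 -> HIT
Acc 13: bank0 row4 -> MISS (open row4); precharges=9
Acc 14: bank1 row0 -> MISS (open row0); precharges=10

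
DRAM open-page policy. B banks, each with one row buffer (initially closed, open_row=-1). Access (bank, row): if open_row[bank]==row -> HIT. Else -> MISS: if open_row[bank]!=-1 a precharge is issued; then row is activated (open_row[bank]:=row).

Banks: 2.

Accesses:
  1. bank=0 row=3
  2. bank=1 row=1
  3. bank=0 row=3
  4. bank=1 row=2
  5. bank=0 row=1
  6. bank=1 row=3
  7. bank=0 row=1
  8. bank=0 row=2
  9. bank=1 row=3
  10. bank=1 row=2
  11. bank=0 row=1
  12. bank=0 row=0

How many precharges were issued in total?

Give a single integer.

Answer: 7

Derivation:
Acc 1: bank0 row3 -> MISS (open row3); precharges=0
Acc 2: bank1 row1 -> MISS (open row1); precharges=0
Acc 3: bank0 row3 -> HIT
Acc 4: bank1 row2 -> MISS (open row2); precharges=1
Acc 5: bank0 row1 -> MISS (open row1); precharges=2
Acc 6: bank1 row3 -> MISS (open row3); precharges=3
Acc 7: bank0 row1 -> HIT
Acc 8: bank0 row2 -> MISS (open row2); precharges=4
Acc 9: bank1 row3 -> HIT
Acc 10: bank1 row2 -> MISS (open row2); precharges=5
Acc 11: bank0 row1 -> MISS (open row1); precharges=6
Acc 12: bank0 row0 -> MISS (open row0); precharges=7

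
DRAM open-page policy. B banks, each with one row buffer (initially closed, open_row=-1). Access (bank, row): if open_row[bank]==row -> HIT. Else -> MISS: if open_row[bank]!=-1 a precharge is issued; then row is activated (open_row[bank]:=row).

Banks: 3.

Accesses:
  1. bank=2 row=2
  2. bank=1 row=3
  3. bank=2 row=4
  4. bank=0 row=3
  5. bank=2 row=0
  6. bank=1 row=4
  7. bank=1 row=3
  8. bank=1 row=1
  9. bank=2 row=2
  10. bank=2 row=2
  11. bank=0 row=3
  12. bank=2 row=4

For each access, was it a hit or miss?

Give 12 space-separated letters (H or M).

Acc 1: bank2 row2 -> MISS (open row2); precharges=0
Acc 2: bank1 row3 -> MISS (open row3); precharges=0
Acc 3: bank2 row4 -> MISS (open row4); precharges=1
Acc 4: bank0 row3 -> MISS (open row3); precharges=1
Acc 5: bank2 row0 -> MISS (open row0); precharges=2
Acc 6: bank1 row4 -> MISS (open row4); precharges=3
Acc 7: bank1 row3 -> MISS (open row3); precharges=4
Acc 8: bank1 row1 -> MISS (open row1); precharges=5
Acc 9: bank2 row2 -> MISS (open row2); precharges=6
Acc 10: bank2 row2 -> HIT
Acc 11: bank0 row3 -> HIT
Acc 12: bank2 row4 -> MISS (open row4); precharges=7

Answer: M M M M M M M M M H H M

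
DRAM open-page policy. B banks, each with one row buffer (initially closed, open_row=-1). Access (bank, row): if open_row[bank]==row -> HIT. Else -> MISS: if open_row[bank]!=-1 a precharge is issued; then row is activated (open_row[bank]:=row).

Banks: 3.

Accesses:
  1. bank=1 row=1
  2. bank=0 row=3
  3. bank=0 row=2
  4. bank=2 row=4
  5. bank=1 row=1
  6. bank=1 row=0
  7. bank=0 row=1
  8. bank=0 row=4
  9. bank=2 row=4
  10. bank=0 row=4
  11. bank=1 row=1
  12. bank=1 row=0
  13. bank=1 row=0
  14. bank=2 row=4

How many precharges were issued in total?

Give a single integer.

Answer: 6

Derivation:
Acc 1: bank1 row1 -> MISS (open row1); precharges=0
Acc 2: bank0 row3 -> MISS (open row3); precharges=0
Acc 3: bank0 row2 -> MISS (open row2); precharges=1
Acc 4: bank2 row4 -> MISS (open row4); precharges=1
Acc 5: bank1 row1 -> HIT
Acc 6: bank1 row0 -> MISS (open row0); precharges=2
Acc 7: bank0 row1 -> MISS (open row1); precharges=3
Acc 8: bank0 row4 -> MISS (open row4); precharges=4
Acc 9: bank2 row4 -> HIT
Acc 10: bank0 row4 -> HIT
Acc 11: bank1 row1 -> MISS (open row1); precharges=5
Acc 12: bank1 row0 -> MISS (open row0); precharges=6
Acc 13: bank1 row0 -> HIT
Acc 14: bank2 row4 -> HIT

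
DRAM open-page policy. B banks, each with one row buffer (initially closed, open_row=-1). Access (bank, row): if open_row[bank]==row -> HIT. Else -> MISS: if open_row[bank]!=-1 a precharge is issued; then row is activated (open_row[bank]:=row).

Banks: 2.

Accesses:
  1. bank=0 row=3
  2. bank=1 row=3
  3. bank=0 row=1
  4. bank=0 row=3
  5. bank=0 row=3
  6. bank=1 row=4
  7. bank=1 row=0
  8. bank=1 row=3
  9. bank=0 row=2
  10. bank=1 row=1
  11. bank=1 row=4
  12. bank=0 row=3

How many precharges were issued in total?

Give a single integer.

Answer: 9

Derivation:
Acc 1: bank0 row3 -> MISS (open row3); precharges=0
Acc 2: bank1 row3 -> MISS (open row3); precharges=0
Acc 3: bank0 row1 -> MISS (open row1); precharges=1
Acc 4: bank0 row3 -> MISS (open row3); precharges=2
Acc 5: bank0 row3 -> HIT
Acc 6: bank1 row4 -> MISS (open row4); precharges=3
Acc 7: bank1 row0 -> MISS (open row0); precharges=4
Acc 8: bank1 row3 -> MISS (open row3); precharges=5
Acc 9: bank0 row2 -> MISS (open row2); precharges=6
Acc 10: bank1 row1 -> MISS (open row1); precharges=7
Acc 11: bank1 row4 -> MISS (open row4); precharges=8
Acc 12: bank0 row3 -> MISS (open row3); precharges=9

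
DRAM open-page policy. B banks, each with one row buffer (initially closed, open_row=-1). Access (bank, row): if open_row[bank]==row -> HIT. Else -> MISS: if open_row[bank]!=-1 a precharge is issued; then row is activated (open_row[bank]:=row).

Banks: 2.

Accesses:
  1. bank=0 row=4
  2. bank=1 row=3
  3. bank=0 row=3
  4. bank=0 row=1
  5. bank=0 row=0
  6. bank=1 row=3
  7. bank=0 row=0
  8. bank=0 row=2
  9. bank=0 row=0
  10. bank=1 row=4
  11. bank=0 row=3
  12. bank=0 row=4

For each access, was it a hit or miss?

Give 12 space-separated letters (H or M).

Answer: M M M M M H H M M M M M

Derivation:
Acc 1: bank0 row4 -> MISS (open row4); precharges=0
Acc 2: bank1 row3 -> MISS (open row3); precharges=0
Acc 3: bank0 row3 -> MISS (open row3); precharges=1
Acc 4: bank0 row1 -> MISS (open row1); precharges=2
Acc 5: bank0 row0 -> MISS (open row0); precharges=3
Acc 6: bank1 row3 -> HIT
Acc 7: bank0 row0 -> HIT
Acc 8: bank0 row2 -> MISS (open row2); precharges=4
Acc 9: bank0 row0 -> MISS (open row0); precharges=5
Acc 10: bank1 row4 -> MISS (open row4); precharges=6
Acc 11: bank0 row3 -> MISS (open row3); precharges=7
Acc 12: bank0 row4 -> MISS (open row4); precharges=8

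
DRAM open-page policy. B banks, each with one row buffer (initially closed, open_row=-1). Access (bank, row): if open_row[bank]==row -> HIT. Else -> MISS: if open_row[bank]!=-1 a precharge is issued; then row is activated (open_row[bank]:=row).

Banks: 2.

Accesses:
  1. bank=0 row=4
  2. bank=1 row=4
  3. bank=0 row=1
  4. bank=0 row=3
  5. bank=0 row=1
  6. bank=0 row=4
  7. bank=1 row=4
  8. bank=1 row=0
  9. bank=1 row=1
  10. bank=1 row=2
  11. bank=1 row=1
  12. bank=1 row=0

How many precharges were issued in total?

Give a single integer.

Answer: 9

Derivation:
Acc 1: bank0 row4 -> MISS (open row4); precharges=0
Acc 2: bank1 row4 -> MISS (open row4); precharges=0
Acc 3: bank0 row1 -> MISS (open row1); precharges=1
Acc 4: bank0 row3 -> MISS (open row3); precharges=2
Acc 5: bank0 row1 -> MISS (open row1); precharges=3
Acc 6: bank0 row4 -> MISS (open row4); precharges=4
Acc 7: bank1 row4 -> HIT
Acc 8: bank1 row0 -> MISS (open row0); precharges=5
Acc 9: bank1 row1 -> MISS (open row1); precharges=6
Acc 10: bank1 row2 -> MISS (open row2); precharges=7
Acc 11: bank1 row1 -> MISS (open row1); precharges=8
Acc 12: bank1 row0 -> MISS (open row0); precharges=9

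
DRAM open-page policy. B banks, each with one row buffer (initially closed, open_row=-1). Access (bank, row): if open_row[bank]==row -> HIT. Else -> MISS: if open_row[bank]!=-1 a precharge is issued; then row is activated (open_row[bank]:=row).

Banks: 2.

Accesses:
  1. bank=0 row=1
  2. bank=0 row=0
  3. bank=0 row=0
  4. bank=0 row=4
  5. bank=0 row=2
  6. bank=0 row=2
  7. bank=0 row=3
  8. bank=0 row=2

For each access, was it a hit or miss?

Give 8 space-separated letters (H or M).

Answer: M M H M M H M M

Derivation:
Acc 1: bank0 row1 -> MISS (open row1); precharges=0
Acc 2: bank0 row0 -> MISS (open row0); precharges=1
Acc 3: bank0 row0 -> HIT
Acc 4: bank0 row4 -> MISS (open row4); precharges=2
Acc 5: bank0 row2 -> MISS (open row2); precharges=3
Acc 6: bank0 row2 -> HIT
Acc 7: bank0 row3 -> MISS (open row3); precharges=4
Acc 8: bank0 row2 -> MISS (open row2); precharges=5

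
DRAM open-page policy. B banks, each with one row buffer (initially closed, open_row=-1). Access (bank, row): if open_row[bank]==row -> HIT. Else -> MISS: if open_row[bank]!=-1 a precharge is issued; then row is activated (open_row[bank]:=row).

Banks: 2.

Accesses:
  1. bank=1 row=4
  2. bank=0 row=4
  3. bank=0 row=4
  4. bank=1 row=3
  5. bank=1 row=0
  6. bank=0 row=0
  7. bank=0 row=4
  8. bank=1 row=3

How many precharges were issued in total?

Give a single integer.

Answer: 5

Derivation:
Acc 1: bank1 row4 -> MISS (open row4); precharges=0
Acc 2: bank0 row4 -> MISS (open row4); precharges=0
Acc 3: bank0 row4 -> HIT
Acc 4: bank1 row3 -> MISS (open row3); precharges=1
Acc 5: bank1 row0 -> MISS (open row0); precharges=2
Acc 6: bank0 row0 -> MISS (open row0); precharges=3
Acc 7: bank0 row4 -> MISS (open row4); precharges=4
Acc 8: bank1 row3 -> MISS (open row3); precharges=5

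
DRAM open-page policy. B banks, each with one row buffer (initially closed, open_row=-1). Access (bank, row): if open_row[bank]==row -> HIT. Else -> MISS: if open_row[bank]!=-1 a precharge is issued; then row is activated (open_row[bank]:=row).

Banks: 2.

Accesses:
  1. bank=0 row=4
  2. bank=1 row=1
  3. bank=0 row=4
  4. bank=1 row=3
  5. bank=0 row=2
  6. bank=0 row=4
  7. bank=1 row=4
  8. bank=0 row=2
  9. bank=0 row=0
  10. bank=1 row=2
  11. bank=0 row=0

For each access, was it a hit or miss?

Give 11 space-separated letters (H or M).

Acc 1: bank0 row4 -> MISS (open row4); precharges=0
Acc 2: bank1 row1 -> MISS (open row1); precharges=0
Acc 3: bank0 row4 -> HIT
Acc 4: bank1 row3 -> MISS (open row3); precharges=1
Acc 5: bank0 row2 -> MISS (open row2); precharges=2
Acc 6: bank0 row4 -> MISS (open row4); precharges=3
Acc 7: bank1 row4 -> MISS (open row4); precharges=4
Acc 8: bank0 row2 -> MISS (open row2); precharges=5
Acc 9: bank0 row0 -> MISS (open row0); precharges=6
Acc 10: bank1 row2 -> MISS (open row2); precharges=7
Acc 11: bank0 row0 -> HIT

Answer: M M H M M M M M M M H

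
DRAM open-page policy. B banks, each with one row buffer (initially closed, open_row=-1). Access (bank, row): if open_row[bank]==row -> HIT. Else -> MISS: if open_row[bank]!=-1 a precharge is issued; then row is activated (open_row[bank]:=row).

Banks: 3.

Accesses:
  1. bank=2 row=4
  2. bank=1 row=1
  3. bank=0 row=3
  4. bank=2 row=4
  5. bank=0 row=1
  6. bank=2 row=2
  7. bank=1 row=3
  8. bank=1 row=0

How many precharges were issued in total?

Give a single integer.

Answer: 4

Derivation:
Acc 1: bank2 row4 -> MISS (open row4); precharges=0
Acc 2: bank1 row1 -> MISS (open row1); precharges=0
Acc 3: bank0 row3 -> MISS (open row3); precharges=0
Acc 4: bank2 row4 -> HIT
Acc 5: bank0 row1 -> MISS (open row1); precharges=1
Acc 6: bank2 row2 -> MISS (open row2); precharges=2
Acc 7: bank1 row3 -> MISS (open row3); precharges=3
Acc 8: bank1 row0 -> MISS (open row0); precharges=4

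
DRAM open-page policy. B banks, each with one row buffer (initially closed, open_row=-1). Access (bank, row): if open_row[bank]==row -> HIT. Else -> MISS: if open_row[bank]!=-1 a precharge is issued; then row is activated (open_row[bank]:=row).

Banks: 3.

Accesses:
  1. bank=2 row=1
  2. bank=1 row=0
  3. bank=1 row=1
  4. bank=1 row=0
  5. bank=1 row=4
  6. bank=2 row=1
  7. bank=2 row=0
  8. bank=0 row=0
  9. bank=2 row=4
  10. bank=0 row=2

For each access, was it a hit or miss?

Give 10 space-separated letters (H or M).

Acc 1: bank2 row1 -> MISS (open row1); precharges=0
Acc 2: bank1 row0 -> MISS (open row0); precharges=0
Acc 3: bank1 row1 -> MISS (open row1); precharges=1
Acc 4: bank1 row0 -> MISS (open row0); precharges=2
Acc 5: bank1 row4 -> MISS (open row4); precharges=3
Acc 6: bank2 row1 -> HIT
Acc 7: bank2 row0 -> MISS (open row0); precharges=4
Acc 8: bank0 row0 -> MISS (open row0); precharges=4
Acc 9: bank2 row4 -> MISS (open row4); precharges=5
Acc 10: bank0 row2 -> MISS (open row2); precharges=6

Answer: M M M M M H M M M M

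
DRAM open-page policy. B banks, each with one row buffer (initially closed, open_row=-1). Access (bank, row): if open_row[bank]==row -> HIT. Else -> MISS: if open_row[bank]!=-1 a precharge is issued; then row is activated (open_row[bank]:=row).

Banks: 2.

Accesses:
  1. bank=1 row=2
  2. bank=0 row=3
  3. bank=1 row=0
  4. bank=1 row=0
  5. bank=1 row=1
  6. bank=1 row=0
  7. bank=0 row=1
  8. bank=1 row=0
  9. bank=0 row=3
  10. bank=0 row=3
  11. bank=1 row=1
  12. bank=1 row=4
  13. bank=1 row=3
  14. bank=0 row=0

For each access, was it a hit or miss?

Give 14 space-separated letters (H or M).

Acc 1: bank1 row2 -> MISS (open row2); precharges=0
Acc 2: bank0 row3 -> MISS (open row3); precharges=0
Acc 3: bank1 row0 -> MISS (open row0); precharges=1
Acc 4: bank1 row0 -> HIT
Acc 5: bank1 row1 -> MISS (open row1); precharges=2
Acc 6: bank1 row0 -> MISS (open row0); precharges=3
Acc 7: bank0 row1 -> MISS (open row1); precharges=4
Acc 8: bank1 row0 -> HIT
Acc 9: bank0 row3 -> MISS (open row3); precharges=5
Acc 10: bank0 row3 -> HIT
Acc 11: bank1 row1 -> MISS (open row1); precharges=6
Acc 12: bank1 row4 -> MISS (open row4); precharges=7
Acc 13: bank1 row3 -> MISS (open row3); precharges=8
Acc 14: bank0 row0 -> MISS (open row0); precharges=9

Answer: M M M H M M M H M H M M M M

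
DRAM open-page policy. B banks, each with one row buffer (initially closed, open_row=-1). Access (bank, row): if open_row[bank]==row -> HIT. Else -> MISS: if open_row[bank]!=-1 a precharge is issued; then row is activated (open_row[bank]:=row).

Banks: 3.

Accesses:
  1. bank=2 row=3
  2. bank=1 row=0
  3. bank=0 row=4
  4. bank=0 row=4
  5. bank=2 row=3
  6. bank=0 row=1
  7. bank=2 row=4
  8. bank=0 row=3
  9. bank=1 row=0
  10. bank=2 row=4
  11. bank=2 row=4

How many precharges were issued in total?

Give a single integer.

Answer: 3

Derivation:
Acc 1: bank2 row3 -> MISS (open row3); precharges=0
Acc 2: bank1 row0 -> MISS (open row0); precharges=0
Acc 3: bank0 row4 -> MISS (open row4); precharges=0
Acc 4: bank0 row4 -> HIT
Acc 5: bank2 row3 -> HIT
Acc 6: bank0 row1 -> MISS (open row1); precharges=1
Acc 7: bank2 row4 -> MISS (open row4); precharges=2
Acc 8: bank0 row3 -> MISS (open row3); precharges=3
Acc 9: bank1 row0 -> HIT
Acc 10: bank2 row4 -> HIT
Acc 11: bank2 row4 -> HIT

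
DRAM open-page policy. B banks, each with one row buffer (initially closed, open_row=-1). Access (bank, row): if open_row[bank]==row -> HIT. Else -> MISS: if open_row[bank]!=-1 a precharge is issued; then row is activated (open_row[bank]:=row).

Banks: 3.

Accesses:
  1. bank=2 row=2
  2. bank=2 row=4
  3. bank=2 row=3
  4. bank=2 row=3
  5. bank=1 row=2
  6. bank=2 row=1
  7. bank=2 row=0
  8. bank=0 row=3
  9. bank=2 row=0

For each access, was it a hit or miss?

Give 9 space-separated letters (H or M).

Acc 1: bank2 row2 -> MISS (open row2); precharges=0
Acc 2: bank2 row4 -> MISS (open row4); precharges=1
Acc 3: bank2 row3 -> MISS (open row3); precharges=2
Acc 4: bank2 row3 -> HIT
Acc 5: bank1 row2 -> MISS (open row2); precharges=2
Acc 6: bank2 row1 -> MISS (open row1); precharges=3
Acc 7: bank2 row0 -> MISS (open row0); precharges=4
Acc 8: bank0 row3 -> MISS (open row3); precharges=4
Acc 9: bank2 row0 -> HIT

Answer: M M M H M M M M H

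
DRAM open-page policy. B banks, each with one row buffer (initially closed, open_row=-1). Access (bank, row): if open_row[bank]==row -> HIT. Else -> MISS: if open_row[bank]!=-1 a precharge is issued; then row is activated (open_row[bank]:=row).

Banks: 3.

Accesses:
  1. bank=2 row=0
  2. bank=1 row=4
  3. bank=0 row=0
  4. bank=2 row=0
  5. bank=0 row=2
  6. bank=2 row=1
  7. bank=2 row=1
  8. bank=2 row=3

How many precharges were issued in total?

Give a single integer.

Answer: 3

Derivation:
Acc 1: bank2 row0 -> MISS (open row0); precharges=0
Acc 2: bank1 row4 -> MISS (open row4); precharges=0
Acc 3: bank0 row0 -> MISS (open row0); precharges=0
Acc 4: bank2 row0 -> HIT
Acc 5: bank0 row2 -> MISS (open row2); precharges=1
Acc 6: bank2 row1 -> MISS (open row1); precharges=2
Acc 7: bank2 row1 -> HIT
Acc 8: bank2 row3 -> MISS (open row3); precharges=3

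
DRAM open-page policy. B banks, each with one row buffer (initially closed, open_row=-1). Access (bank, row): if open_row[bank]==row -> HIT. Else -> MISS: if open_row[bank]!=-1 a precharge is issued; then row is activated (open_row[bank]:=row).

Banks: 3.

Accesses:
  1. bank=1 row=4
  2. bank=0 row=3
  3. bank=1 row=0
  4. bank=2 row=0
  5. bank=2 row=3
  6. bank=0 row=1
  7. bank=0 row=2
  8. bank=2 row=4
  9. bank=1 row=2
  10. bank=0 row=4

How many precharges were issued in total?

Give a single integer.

Answer: 7

Derivation:
Acc 1: bank1 row4 -> MISS (open row4); precharges=0
Acc 2: bank0 row3 -> MISS (open row3); precharges=0
Acc 3: bank1 row0 -> MISS (open row0); precharges=1
Acc 4: bank2 row0 -> MISS (open row0); precharges=1
Acc 5: bank2 row3 -> MISS (open row3); precharges=2
Acc 6: bank0 row1 -> MISS (open row1); precharges=3
Acc 7: bank0 row2 -> MISS (open row2); precharges=4
Acc 8: bank2 row4 -> MISS (open row4); precharges=5
Acc 9: bank1 row2 -> MISS (open row2); precharges=6
Acc 10: bank0 row4 -> MISS (open row4); precharges=7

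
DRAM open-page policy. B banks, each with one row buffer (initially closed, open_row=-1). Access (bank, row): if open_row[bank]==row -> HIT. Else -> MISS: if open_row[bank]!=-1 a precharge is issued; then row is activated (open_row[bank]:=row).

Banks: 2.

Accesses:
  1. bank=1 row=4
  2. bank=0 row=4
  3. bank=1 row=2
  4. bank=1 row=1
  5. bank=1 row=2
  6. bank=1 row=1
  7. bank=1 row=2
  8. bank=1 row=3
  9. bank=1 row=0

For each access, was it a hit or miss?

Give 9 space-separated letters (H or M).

Acc 1: bank1 row4 -> MISS (open row4); precharges=0
Acc 2: bank0 row4 -> MISS (open row4); precharges=0
Acc 3: bank1 row2 -> MISS (open row2); precharges=1
Acc 4: bank1 row1 -> MISS (open row1); precharges=2
Acc 5: bank1 row2 -> MISS (open row2); precharges=3
Acc 6: bank1 row1 -> MISS (open row1); precharges=4
Acc 7: bank1 row2 -> MISS (open row2); precharges=5
Acc 8: bank1 row3 -> MISS (open row3); precharges=6
Acc 9: bank1 row0 -> MISS (open row0); precharges=7

Answer: M M M M M M M M M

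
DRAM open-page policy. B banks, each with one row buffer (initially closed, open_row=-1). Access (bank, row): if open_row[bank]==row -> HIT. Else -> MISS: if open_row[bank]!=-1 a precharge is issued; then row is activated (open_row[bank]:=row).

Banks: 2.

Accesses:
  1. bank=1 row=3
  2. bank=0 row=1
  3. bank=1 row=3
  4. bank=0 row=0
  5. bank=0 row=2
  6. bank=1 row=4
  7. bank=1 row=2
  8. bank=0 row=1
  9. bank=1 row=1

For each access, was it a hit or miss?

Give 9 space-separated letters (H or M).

Acc 1: bank1 row3 -> MISS (open row3); precharges=0
Acc 2: bank0 row1 -> MISS (open row1); precharges=0
Acc 3: bank1 row3 -> HIT
Acc 4: bank0 row0 -> MISS (open row0); precharges=1
Acc 5: bank0 row2 -> MISS (open row2); precharges=2
Acc 6: bank1 row4 -> MISS (open row4); precharges=3
Acc 7: bank1 row2 -> MISS (open row2); precharges=4
Acc 8: bank0 row1 -> MISS (open row1); precharges=5
Acc 9: bank1 row1 -> MISS (open row1); precharges=6

Answer: M M H M M M M M M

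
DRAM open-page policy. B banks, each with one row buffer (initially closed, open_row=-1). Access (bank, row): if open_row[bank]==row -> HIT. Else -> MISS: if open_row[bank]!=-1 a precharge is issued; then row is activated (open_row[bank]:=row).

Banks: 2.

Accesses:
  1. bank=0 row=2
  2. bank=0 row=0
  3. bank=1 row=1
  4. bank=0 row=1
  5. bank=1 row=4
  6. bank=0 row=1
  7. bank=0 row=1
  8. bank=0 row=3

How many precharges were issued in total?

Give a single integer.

Acc 1: bank0 row2 -> MISS (open row2); precharges=0
Acc 2: bank0 row0 -> MISS (open row0); precharges=1
Acc 3: bank1 row1 -> MISS (open row1); precharges=1
Acc 4: bank0 row1 -> MISS (open row1); precharges=2
Acc 5: bank1 row4 -> MISS (open row4); precharges=3
Acc 6: bank0 row1 -> HIT
Acc 7: bank0 row1 -> HIT
Acc 8: bank0 row3 -> MISS (open row3); precharges=4

Answer: 4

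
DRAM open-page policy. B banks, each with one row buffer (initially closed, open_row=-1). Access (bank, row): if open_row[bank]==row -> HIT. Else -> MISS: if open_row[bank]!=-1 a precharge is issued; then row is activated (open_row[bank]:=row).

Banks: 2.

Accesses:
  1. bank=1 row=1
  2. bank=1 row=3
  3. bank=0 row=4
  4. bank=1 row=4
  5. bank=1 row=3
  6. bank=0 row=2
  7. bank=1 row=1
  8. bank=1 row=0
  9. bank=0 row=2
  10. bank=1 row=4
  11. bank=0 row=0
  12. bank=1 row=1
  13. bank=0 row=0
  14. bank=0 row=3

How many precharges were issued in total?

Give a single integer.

Acc 1: bank1 row1 -> MISS (open row1); precharges=0
Acc 2: bank1 row3 -> MISS (open row3); precharges=1
Acc 3: bank0 row4 -> MISS (open row4); precharges=1
Acc 4: bank1 row4 -> MISS (open row4); precharges=2
Acc 5: bank1 row3 -> MISS (open row3); precharges=3
Acc 6: bank0 row2 -> MISS (open row2); precharges=4
Acc 7: bank1 row1 -> MISS (open row1); precharges=5
Acc 8: bank1 row0 -> MISS (open row0); precharges=6
Acc 9: bank0 row2 -> HIT
Acc 10: bank1 row4 -> MISS (open row4); precharges=7
Acc 11: bank0 row0 -> MISS (open row0); precharges=8
Acc 12: bank1 row1 -> MISS (open row1); precharges=9
Acc 13: bank0 row0 -> HIT
Acc 14: bank0 row3 -> MISS (open row3); precharges=10

Answer: 10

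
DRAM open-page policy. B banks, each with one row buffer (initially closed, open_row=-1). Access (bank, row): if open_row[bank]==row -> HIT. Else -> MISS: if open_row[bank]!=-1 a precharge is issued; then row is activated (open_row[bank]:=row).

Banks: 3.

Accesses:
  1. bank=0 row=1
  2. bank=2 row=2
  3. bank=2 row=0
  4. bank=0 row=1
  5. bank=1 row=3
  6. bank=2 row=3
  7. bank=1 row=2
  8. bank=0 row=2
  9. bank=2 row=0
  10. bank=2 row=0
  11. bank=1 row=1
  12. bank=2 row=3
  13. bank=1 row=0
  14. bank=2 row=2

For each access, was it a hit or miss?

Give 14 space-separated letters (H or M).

Answer: M M M H M M M M M H M M M M

Derivation:
Acc 1: bank0 row1 -> MISS (open row1); precharges=0
Acc 2: bank2 row2 -> MISS (open row2); precharges=0
Acc 3: bank2 row0 -> MISS (open row0); precharges=1
Acc 4: bank0 row1 -> HIT
Acc 5: bank1 row3 -> MISS (open row3); precharges=1
Acc 6: bank2 row3 -> MISS (open row3); precharges=2
Acc 7: bank1 row2 -> MISS (open row2); precharges=3
Acc 8: bank0 row2 -> MISS (open row2); precharges=4
Acc 9: bank2 row0 -> MISS (open row0); precharges=5
Acc 10: bank2 row0 -> HIT
Acc 11: bank1 row1 -> MISS (open row1); precharges=6
Acc 12: bank2 row3 -> MISS (open row3); precharges=7
Acc 13: bank1 row0 -> MISS (open row0); precharges=8
Acc 14: bank2 row2 -> MISS (open row2); precharges=9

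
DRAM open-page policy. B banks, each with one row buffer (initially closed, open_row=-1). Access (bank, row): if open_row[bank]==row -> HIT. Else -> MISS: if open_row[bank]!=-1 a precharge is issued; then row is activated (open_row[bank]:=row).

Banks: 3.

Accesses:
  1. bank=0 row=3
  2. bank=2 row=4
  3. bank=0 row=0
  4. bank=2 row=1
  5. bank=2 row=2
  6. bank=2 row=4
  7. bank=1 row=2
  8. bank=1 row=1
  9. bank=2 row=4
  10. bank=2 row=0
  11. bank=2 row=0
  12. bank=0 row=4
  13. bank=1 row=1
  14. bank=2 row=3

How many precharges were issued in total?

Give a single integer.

Acc 1: bank0 row3 -> MISS (open row3); precharges=0
Acc 2: bank2 row4 -> MISS (open row4); precharges=0
Acc 3: bank0 row0 -> MISS (open row0); precharges=1
Acc 4: bank2 row1 -> MISS (open row1); precharges=2
Acc 5: bank2 row2 -> MISS (open row2); precharges=3
Acc 6: bank2 row4 -> MISS (open row4); precharges=4
Acc 7: bank1 row2 -> MISS (open row2); precharges=4
Acc 8: bank1 row1 -> MISS (open row1); precharges=5
Acc 9: bank2 row4 -> HIT
Acc 10: bank2 row0 -> MISS (open row0); precharges=6
Acc 11: bank2 row0 -> HIT
Acc 12: bank0 row4 -> MISS (open row4); precharges=7
Acc 13: bank1 row1 -> HIT
Acc 14: bank2 row3 -> MISS (open row3); precharges=8

Answer: 8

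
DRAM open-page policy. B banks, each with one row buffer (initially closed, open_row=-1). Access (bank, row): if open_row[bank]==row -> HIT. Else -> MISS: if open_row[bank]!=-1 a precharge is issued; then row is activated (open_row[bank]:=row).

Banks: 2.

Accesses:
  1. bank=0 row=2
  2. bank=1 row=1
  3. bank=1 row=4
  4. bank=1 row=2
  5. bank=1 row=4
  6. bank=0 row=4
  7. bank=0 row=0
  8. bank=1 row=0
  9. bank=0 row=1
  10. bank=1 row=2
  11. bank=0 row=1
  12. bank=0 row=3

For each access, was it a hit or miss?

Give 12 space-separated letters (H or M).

Acc 1: bank0 row2 -> MISS (open row2); precharges=0
Acc 2: bank1 row1 -> MISS (open row1); precharges=0
Acc 3: bank1 row4 -> MISS (open row4); precharges=1
Acc 4: bank1 row2 -> MISS (open row2); precharges=2
Acc 5: bank1 row4 -> MISS (open row4); precharges=3
Acc 6: bank0 row4 -> MISS (open row4); precharges=4
Acc 7: bank0 row0 -> MISS (open row0); precharges=5
Acc 8: bank1 row0 -> MISS (open row0); precharges=6
Acc 9: bank0 row1 -> MISS (open row1); precharges=7
Acc 10: bank1 row2 -> MISS (open row2); precharges=8
Acc 11: bank0 row1 -> HIT
Acc 12: bank0 row3 -> MISS (open row3); precharges=9

Answer: M M M M M M M M M M H M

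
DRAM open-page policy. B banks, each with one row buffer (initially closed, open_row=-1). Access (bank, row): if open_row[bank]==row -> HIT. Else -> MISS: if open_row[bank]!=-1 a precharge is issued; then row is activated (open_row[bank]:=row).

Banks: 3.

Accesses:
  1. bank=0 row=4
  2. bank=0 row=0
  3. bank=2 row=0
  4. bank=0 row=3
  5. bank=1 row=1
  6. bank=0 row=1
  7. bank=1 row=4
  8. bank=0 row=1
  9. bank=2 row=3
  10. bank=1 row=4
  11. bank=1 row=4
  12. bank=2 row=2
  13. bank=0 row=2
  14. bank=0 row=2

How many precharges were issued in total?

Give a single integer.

Acc 1: bank0 row4 -> MISS (open row4); precharges=0
Acc 2: bank0 row0 -> MISS (open row0); precharges=1
Acc 3: bank2 row0 -> MISS (open row0); precharges=1
Acc 4: bank0 row3 -> MISS (open row3); precharges=2
Acc 5: bank1 row1 -> MISS (open row1); precharges=2
Acc 6: bank0 row1 -> MISS (open row1); precharges=3
Acc 7: bank1 row4 -> MISS (open row4); precharges=4
Acc 8: bank0 row1 -> HIT
Acc 9: bank2 row3 -> MISS (open row3); precharges=5
Acc 10: bank1 row4 -> HIT
Acc 11: bank1 row4 -> HIT
Acc 12: bank2 row2 -> MISS (open row2); precharges=6
Acc 13: bank0 row2 -> MISS (open row2); precharges=7
Acc 14: bank0 row2 -> HIT

Answer: 7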